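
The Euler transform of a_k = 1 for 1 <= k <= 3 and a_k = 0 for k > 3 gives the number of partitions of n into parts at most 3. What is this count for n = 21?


Partitions of 21 into parts at most 3:
Using generating function (1-x)^(-1)(1-x^2)^(-1)(1-x^3)^(-1),
the coefficient of x^21 = 48

48


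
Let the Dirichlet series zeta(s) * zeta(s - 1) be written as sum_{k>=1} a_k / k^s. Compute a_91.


Convolution gives a_k = sum_{d | k} d * 1 = sum_{d | k} d = sigma(k), the sum of positive divisors of k.
For k = 91, the divisors are 1, 7, 13, 91, so
sigma(91) = 1 + 7 + 13 + 91 = 112.

112


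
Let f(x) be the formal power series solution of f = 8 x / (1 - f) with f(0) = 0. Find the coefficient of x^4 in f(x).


Apply Lagrange inversion: f = 8 x * phi(f) with phi(t) = 1/(1 - t), so
[x^n] f = 8^n * (1/n) [t^(n-1)] phi(t)^n = 8^n * (1/n) [t^(n-1)] (1 - t)^(-n) = 8^n * (1/n) C(2n - 2, n - 1) = 8^n * C_{n-1}.
For n = 4: C_3 = C(6, 3) / 4 = 20/4 = 5.
With the 8^4 = 4096 factor, the coefficient is 4096 * 5 = 20480.

20480


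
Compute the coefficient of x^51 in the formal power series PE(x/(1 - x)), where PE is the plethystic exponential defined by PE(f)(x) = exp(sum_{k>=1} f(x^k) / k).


For f(x) = x/(1 - x) we have
sum_{k>=1} f(x^k) / k = sum_{k>=1} (1/k) * x^k / (1 - x^k) = sum_{k, m >= 1} x^(k m) / k,
which after exponentiating simplifies to
PE(x/(1 - x)) = prod_{k>=1} 1 / (1 - x^k).
This is the generating function for the partition function p(n), so the coefficient of x^51 is p(51).
Computing p(51) by dynamic programming over parts 1, 2, ..., 51: p(51) = 239943.

239943


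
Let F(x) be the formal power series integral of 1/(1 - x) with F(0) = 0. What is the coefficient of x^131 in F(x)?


1/(1 - x) = sum_{k>=0} x^k. Integrating termwise and using F(0) = 0 gives
F(x) = sum_{k>=0} x^(k+1) / (k+1) = sum_{m>=1} x^m / m = -ln(1 - x).
So the coefficient of x^131 is 1/131 = 1/131.

1/131


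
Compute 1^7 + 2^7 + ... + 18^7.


This power sum has a closed form given by Faulhaber's formula
sum_{k=1}^{m} k^p = (1 / (p + 1)) * sum_{j=0}^{p} C(p + 1, j) B_j m^(p + 1 - j),
but for small m direct computation is fastest:
1 + 128 + 2187 + 16384 + 78125 + 279936 + 823543 + 2097152 + 4782969 + 10000000 + 19487171 + 35831808 + 62748517 + 105413504 + 170859375 + 268435456 + 410338673 + 612220032 = 1703414961.

1703414961


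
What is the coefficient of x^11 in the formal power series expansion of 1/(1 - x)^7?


The expansion 1/(1 - x)^r = sum_{k>=0} C(k + r - 1, r - 1) x^k follows from the multiset / negative-binomial theorem (or from repeated differentiation of the geometric series).
For r = 7 and k = 11:
C(17, 6) = 355687428096000 / (720 * 39916800) = 12376.

12376


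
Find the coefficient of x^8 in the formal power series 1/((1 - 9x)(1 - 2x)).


By partial fractions or Cauchy convolution:
The coefficient equals sum_{k=0}^{8} 9^k * 2^(8-k).
= 55345711

55345711


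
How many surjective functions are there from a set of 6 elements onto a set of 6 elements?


By inclusion-exclusion on which target elements are missed, the number of surjections from an n-set onto a k-set is
surj(n, k) = sum_{j=0}^{k} (-1)^j C(k, j) (k - j)^n.
Equivalently surj(n, k) = k! * S(n, k), where S(n, k) is the Stirling number of the second kind.
For n = 6, k = 6:
S(6, 6) = 1, so
surj = 6! * 1 = 720 * 1 = 720.

720


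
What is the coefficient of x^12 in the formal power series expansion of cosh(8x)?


The Maclaurin series is cosh(t) = sum_{m>=0} t^(2m) / (2m)!, so substituting t = 8x, only even powers of x are nonzero, with coefficient of x^(2m) equal to 8^(2m) / (2m)!.
For x^12 the coefficient is 8^12/12! = 68719476736/479001600 = 67108864/467775.

67108864/467775


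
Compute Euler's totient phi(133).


phi(n) counts integers in [1, n] coprime to n. Using the multiplicative formula phi(n) = n * prod_{p | n} (1 - 1/p):
133 = 7 * 19, so
phi(133) = 133 * (1 - 1/7) * (1 - 1/19) = 108.

108


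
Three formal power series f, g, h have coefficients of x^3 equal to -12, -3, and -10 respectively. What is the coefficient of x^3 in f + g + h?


Series addition is componentwise:
-12 + -3 + -10
= -25

-25


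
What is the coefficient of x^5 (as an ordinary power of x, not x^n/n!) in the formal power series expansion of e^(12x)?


The exponential series is e^y = sum_{k>=0} y^k / k!. Substituting y = 12x gives
e^(12x) = sum_{k>=0} 12^k x^k / k!.
So the coefficient of x^n is a^n/n! with a = 12, n = 5:
12^5 / 5! = 248832/120 = 10368/5

10368/5


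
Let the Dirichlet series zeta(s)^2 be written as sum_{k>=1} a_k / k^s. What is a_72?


The Dirichlet convolution of the constant function 1 with itself gives (1 * 1)(k) = sum_{d | k} 1 = d(k), the number of positive divisors of k.
Since zeta(s) = sum_{k>=1} 1/k^s, we have zeta(s)^2 = sum_{k>=1} d(k)/k^s, so a_k = d(k).
For k = 72: the divisors are 1, 2, 3, 4, 6, 8, 9, 12, 18, 24, 36, 72.
Count = 12.

12


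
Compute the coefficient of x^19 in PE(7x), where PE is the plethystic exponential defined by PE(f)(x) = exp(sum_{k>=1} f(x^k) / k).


With f(x) = 7x, the exponent is sum_{k>=1} 7 x^k / k = 7 * (-ln(1 - x)). Exponentiating:
PE(7x) = exp(-7 ln(1 - x)) = 1/(1 - x)^7.
By the negative binomial expansion, [x^n] 1/(1 - x)^7 = C(n + 6, 6).
For n = 19: C(25, 6) = 177100.

177100


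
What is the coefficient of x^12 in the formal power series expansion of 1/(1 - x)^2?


The expansion 1/(1 - x)^r = sum_{k>=0} C(k + r - 1, r - 1) x^k follows from the multiset / negative-binomial theorem (or from repeated differentiation of the geometric series).
For r = 2 and k = 12:
C(13, 1) = 6227020800 / (1 * 479001600) = 13.

13


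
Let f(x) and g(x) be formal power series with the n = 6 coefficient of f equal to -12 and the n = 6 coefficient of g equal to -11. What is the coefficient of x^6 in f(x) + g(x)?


Addition of formal power series is termwise.
The coefficient of x^6 in f + g = -12 + -11
= -23

-23


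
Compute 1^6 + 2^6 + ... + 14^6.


This power sum has a closed form given by Faulhaber's formula
sum_{k=1}^{m} k^p = (1 / (p + 1)) * sum_{j=0}^{p} C(p + 1, j) B_j m^(p + 1 - j),
but for small m direct computation is fastest:
1 + 64 + 729 + 4096 + 15625 + 46656 + 117649 + 262144 + 531441 + 1000000 + 1771561 + 2985984 + 4826809 + 7529536 = 19092295.

19092295


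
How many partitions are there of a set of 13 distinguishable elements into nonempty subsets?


Bell_13 can be computed from the Bell triangle or from Dobinski's identity Bell_n = (1/e) * sum_{k>=0} k^n / k!.
Computing Bell_13 = 27644437.

27644437


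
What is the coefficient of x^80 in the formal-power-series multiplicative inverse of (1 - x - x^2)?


Let the inverse be f(x) = sum_{k>=0} a_k x^k. From f(x) * (1 - x - x^2) = 1 and matching coefficients:
 x^0: a_0 = 1.
 x^1: a_1 - a_0 = 0, so a_1 = 1.
 x^k (k >= 2): a_k - a_{k-1} - a_{k-2} = 0, i.e. a_k = a_{k-1} + a_{k-2}.
This is the Fibonacci-type recurrence shifted so that a_0 = a_1 = 1.
Iterating: a_0=1, a_1=1, a_2=2, a_3=3, a_4=5, a_5=8, a_6=13, a_7=21, a_8=34, a_9=55, ...
a_80 = 37889062373143906.

37889062373143906


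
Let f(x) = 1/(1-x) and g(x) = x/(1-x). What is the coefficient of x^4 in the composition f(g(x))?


First simplify the composition: f(g(x)) = 1/(1 - x/(1-x)) = (1-x)/((1-x) - x) = (1-x)/(1-2x).
Now extract the coefficient. Write (1-x)/(1-2x) = 1/(1-2x) - x/(1-2x).
The coefficient of x^n in 1/(1-2x) is 2^n, and in x/(1-2x) is 2^(n-1) (for n >= 1).
So the coefficient of x^4 is 2^4 - 2^3 = 16 - 8 = 8.

8


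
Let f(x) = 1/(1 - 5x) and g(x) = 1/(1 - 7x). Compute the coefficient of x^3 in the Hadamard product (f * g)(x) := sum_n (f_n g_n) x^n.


f has coefficients f_k = 5^k and g has coefficients g_k = 7^k, so the Hadamard product has coefficient (f*g)_k = 5^k * 7^k = 35^k.
For k = 3: 35^3 = 42875.

42875


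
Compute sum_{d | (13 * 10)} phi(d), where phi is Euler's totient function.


First, 13 * 10 = 130. One classical identity is sum_{d | n} phi(d) = n (each k in [1, n] has a unique gcd with n, and among the k's with gcd(k, n) = n/d there are phi(d) of them). So the sum equals 130. We also verify directly:
Divisors of 130: 1, 2, 5, 10, 13, 26, 65, 130.
phi values: 1, 1, 4, 4, 12, 12, 48, 48.
Sum = 130.

130


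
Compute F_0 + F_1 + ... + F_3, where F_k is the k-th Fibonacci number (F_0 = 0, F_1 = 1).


Use the identity sum_{k=0}^{N} F_k = F_{N+2} - 1 (which follows from F_{k+2} - F_{k+1} = F_k). Then
sum_{k=0}^{3} F_k = (F_{5} - 1) - (F_{1} - 1) = F_{5} - F_{1}.
Computing: F_{5} = 5, F_{1} = 1, so
Sum = 5 - 1 = 4.

4


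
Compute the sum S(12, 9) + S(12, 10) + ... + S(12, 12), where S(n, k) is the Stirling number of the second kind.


By definition, S(n, k) counts partitions of an n-set into exactly k nonempty blocks.
Computing row n = 12 for k = 9..12:
S(12, k): 22275, 1705, 66, 1
Sum = 24047.

24047


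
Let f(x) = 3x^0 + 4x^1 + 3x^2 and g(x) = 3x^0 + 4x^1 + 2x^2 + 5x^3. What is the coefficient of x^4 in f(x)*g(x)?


Cauchy product at x^4:
4*5 + 3*2
= 26

26


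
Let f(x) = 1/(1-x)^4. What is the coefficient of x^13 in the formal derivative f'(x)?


Differentiate: d/dx [ 1/(1-x)^r ] = r / (1-x)^(r+1).
Here r = 4, so f'(x) = 4 / (1-x)^5.
The expansion of 1/(1-x)^(r+1) has coefficient of x^n equal to C(n+r, r).
So the coefficient of x^13 in f'(x) is
4 * C(17, 4) = 4 * 2380 = 9520

9520


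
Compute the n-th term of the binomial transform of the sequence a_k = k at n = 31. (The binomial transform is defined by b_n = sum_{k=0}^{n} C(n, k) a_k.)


With a_k = k, b_n = sum_{k=0}^{n} C(n, k) k. Using k * C(n, k) = n * C(n-1, k-1) gives b_n = n * sum_{k>=1} C(n-1, k-1) = n * 2^(n-1).
For n = 31: 31 * 2^30 = 31 * 1073741824 = 33285996544.

33285996544


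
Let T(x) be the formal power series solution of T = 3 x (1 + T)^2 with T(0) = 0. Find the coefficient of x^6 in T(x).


Apply the Lagrange inversion formula: if T = 3 x * phi(T) with phi(t) = (1 + t)^2, then [x^n] T = 3^n * (1/n) [t^(n-1)] phi(t)^n = 3^n * (1/n) [t^(n-1)] (1 + t)^(2n) = 3^n * (1/n) C(2n, n-1).
Using the identity C(2n, n-1) = C(2n, n) * n / (n+1), the unscaled factor equals C(2n, n) / (n+1) = C_n, the n-th Catalan number.
For n = 6: C_6 = C(12, 6) / 7 = 924/7 = 132.
With the 3^6 = 729 factor, the coefficient is 729 * 132 = 96228.

96228


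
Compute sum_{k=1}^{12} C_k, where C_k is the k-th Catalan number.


C_1 through C_12: 1, 2, 5, 14, 42, 132, 429, 1430, 4862, 16796, 58786, 208012
Sum = 1 + 2 + 5 + 14 + 42 + 132 + 429 + 1430 + 4862 + 16796 + 58786 + 208012
= 290511

290511


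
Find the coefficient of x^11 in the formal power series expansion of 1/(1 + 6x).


Write 1/(1 + c x) = 1/(1 - (-c) x) and apply the geometric-series identity
1/(1 - y) = sum_{k>=0} y^k to get 1/(1 + c x) = sum_{k>=0} (-c)^k x^k.
So the coefficient of x^k is (-c)^k = (-1)^k * c^k.
Here c = 6 and k = 11:
(-6)^11 = -1 * 362797056 = -362797056

-362797056


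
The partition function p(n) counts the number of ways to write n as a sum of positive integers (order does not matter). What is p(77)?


Using the generating function prod_{k>=1} 1/(1-x^k), we compute p(77).
By dynamic programming over parts 1 through 77:
p(77) = 10619863

10619863


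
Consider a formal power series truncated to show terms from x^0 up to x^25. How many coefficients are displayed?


From x^0 to x^25 inclusive, the count is 25 - 0 + 1 = 26.

26


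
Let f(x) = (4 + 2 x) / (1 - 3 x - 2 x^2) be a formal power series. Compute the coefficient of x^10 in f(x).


Write f(x) = sum_{k>=0} a_k x^k. Multiplying both sides by 1 - 3 x - 2 x^2 gives
(1 - 3 x - 2 x^2) sum_{k>=0} a_k x^k = 4 + 2 x.
Matching coefficients:
 x^0: a_0 = 4
 x^1: a_1 - 3 a_0 = 2  =>  a_1 = 3*4 + 2 = 14
 x^k (k >= 2): a_k = 3 a_{k-1} + 2 a_{k-2}.
Iterating: a_2 = 50, a_3 = 178, a_4 = 634, a_5 = 2258, a_6 = 8042, a_7 = 28642, a_8 = 102010, a_9 = 363314, a_10 = 1293962.
So the coefficient of x^10 is 1293962.

1293962


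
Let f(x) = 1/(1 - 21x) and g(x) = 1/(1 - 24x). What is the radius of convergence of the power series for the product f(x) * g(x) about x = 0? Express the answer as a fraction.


The radius of 1/(1 - 21x) is 1/21 (nearest singularity at x = 1/21), and the radius of 1/(1 - 24x) is 1/24.
The product f(x)*g(x) = 1/((1 - 21x)(1 - 24x)) has singularities at both 1/21 and 1/24, so its radius of convergence is the distance to the nearest one:
min(1/21, 1/24) = 1/24.

1/24


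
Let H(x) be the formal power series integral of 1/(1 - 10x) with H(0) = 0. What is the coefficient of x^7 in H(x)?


1/(1 - 10x) = sum_{k>=0} 10^k x^k. Integrating termwise with H(0) = 0:
H(x) = sum_{k>=0} 10^k x^(k+1) / (k+1) = sum_{m>=1} 10^(m-1) x^m / m.
For m = 7: 10^6/7 = 1000000/7 = 1000000/7.

1000000/7


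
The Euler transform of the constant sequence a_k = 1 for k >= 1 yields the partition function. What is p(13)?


The Euler transform converts the sequence a_k = 1 into the number of integer partitions.
Using the recurrence or dynamic programming:
p(13) = 101

101


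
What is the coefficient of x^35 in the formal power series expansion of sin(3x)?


The Maclaurin series is sin(t) = sum_{k>=0} (-1)^k t^(2k+1) / (2k+1)!, so substituting t = 3x, only odd powers of x are nonzero, with coefficient of x^(2k+1) equal to (-1)^k 3^(2k+1) / (2k+1)!.
Write 35 = 2*17 + 1, giving the coefficient (-1)^17 * 3^35 / 35! = -50031545098999707/10333147966386144929666651337523200000000 = -3486784401/720134848346716926220697600000000.

-3486784401/720134848346716926220697600000000


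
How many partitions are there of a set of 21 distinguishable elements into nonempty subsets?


Bell_21 can be computed from the Bell triangle or from Dobinski's identity Bell_n = (1/e) * sum_{k>=0} k^n / k!.
Computing Bell_21 = 474869816156751.

474869816156751


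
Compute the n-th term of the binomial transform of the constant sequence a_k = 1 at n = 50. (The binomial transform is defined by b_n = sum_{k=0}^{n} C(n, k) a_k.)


With a_k = 1 for all k, b_n = sum_{k=0}^{n} C(n, k) = 2^n by the binomial theorem.
For n = 50: 2^50 = 1125899906842624.

1125899906842624


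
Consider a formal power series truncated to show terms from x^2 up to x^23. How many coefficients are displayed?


From x^2 to x^23 inclusive, the count is 23 - 2 + 1 = 22.

22


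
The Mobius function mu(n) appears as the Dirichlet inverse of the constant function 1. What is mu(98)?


98 has a squared prime factor, so mu(98) = 0.
Factorization reveals a repeated prime.

0


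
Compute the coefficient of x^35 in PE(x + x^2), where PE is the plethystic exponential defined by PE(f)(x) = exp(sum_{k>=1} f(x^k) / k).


With f(x) = x + x^2, the exponent is sum_{k>=1} (x^k + x^(2k)) / k = -ln(1 - x) - ln(1 - x^2). Exponentiating:
PE(x + x^2) = 1 / ((1 - x)(1 - x^2)).
This is the generating function for partitions of n into parts of size 1 or 2. The number of 2's can be any j in 0..17, and the rest are 1's, so
[x^35] = floor(35/2) + 1 = 18.

18


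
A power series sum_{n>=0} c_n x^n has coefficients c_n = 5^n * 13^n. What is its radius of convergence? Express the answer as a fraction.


By the root test (Cauchy-Hadamard), the radius is R = 1 / limsup_n |c_n|^(1/n).
Here |c_n|^(1/n) = (5^n * 13^n)^(1/n) = 5 * 13 = 65 for all n.
So R = 1/65 = 1/65.

1/65


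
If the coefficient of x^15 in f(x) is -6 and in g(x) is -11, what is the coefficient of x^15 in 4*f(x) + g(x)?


Scalar multiplication scales coefficients: 4 * -6 = -24.
Then add the g coefficient: -24 + -11
= -35

-35


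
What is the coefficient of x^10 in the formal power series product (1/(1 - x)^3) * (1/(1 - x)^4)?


Combine the factors: (1/(1 - x)^3) * (1/(1 - x)^4) = 1/(1 - x)^7.
Then use 1/(1 - x)^r = sum_{k>=0} C(k + r - 1, r - 1) x^k with r = 7 and k = 10:
C(16, 6) = 8008.

8008


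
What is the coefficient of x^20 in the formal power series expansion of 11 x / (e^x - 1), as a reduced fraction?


The exponential generating function for Bernoulli numbers is
x / (e^x - 1) = sum_{k>=0} B_k x^k / k!.
So the coefficient of x^20 in 11 x / (e^x - 1) is 11 B_20 / 20!.
Computing: B_20 = -174611/330, 20! = 2432902008176640000, giving
11 * -174611/330 / 2432902008176640000 = -174611/72987060245299200000.

-174611/72987060245299200000


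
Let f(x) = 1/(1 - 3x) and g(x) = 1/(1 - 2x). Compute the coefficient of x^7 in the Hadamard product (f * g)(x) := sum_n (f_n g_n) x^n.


f has coefficients f_k = 3^k and g has coefficients g_k = 2^k, so the Hadamard product has coefficient (f*g)_k = 3^k * 2^k = 6^k.
For k = 7: 6^7 = 279936.

279936


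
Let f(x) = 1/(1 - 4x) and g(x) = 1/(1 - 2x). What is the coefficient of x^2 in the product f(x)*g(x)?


The coefficient of x^n in f*g is the Cauchy product: sum_{k=0}^{n} a^k * b^(n-k).
With a=4, b=2, n=2:
sum_{k=0}^{2} 4^k * 2^(2-k)
= 28

28


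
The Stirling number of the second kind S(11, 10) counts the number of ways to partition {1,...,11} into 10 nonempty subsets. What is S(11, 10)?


Using the explicit formula S(n,k) = (1/k!) sum_{j=0}^{k} (-1)^(k-j) C(k,j) j^n:
S(11, 10) = 55
Equivalently, S(n,k) is n! times the coefficient of x^n in the EGF (e^x - 1)^k / k!.

55


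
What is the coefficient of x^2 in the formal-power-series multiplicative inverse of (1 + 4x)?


The inverse is 1/(1 + 4x). Apply the geometric identity 1/(1 - y) = sum_{k>=0} y^k with y = -4x:
1/(1 + 4x) = sum_{k>=0} (-4)^k x^k.
So the coefficient of x^2 is (-4)^2 = 16.

16


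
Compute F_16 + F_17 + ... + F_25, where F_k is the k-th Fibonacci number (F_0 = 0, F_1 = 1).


Use the identity sum_{k=0}^{N} F_k = F_{N+2} - 1 (which follows from F_{k+2} - F_{k+1} = F_k). Then
sum_{k=16}^{25} F_k = (F_{27} - 1) - (F_{17} - 1) = F_{27} - F_{17}.
Computing: F_{27} = 196418, F_{17} = 1597, so
Sum = 196418 - 1597 = 194821.

194821


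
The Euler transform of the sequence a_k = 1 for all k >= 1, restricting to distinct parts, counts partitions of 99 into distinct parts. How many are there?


Partitions of 99 into distinct parts can be computed via generating function.
Product (1+x)(1+x^2)(1+x^3)...
The coefficient of x^99 = 409174

409174


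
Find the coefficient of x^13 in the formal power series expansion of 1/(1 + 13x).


Write 1/(1 + c x) = 1/(1 - (-c) x) and apply the geometric-series identity
1/(1 - y) = sum_{k>=0} y^k to get 1/(1 + c x) = sum_{k>=0} (-c)^k x^k.
So the coefficient of x^k is (-c)^k = (-1)^k * c^k.
Here c = 13 and k = 13:
(-13)^13 = -1 * 302875106592253 = -302875106592253

-302875106592253


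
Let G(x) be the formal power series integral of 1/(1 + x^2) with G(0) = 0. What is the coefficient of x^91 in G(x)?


1/(1 + x^2) = sum_{j>=0} (-1)^j x^(2j). Integrating termwise with G(0) = 0:
G(x) = sum_{j>=0} (-1)^j x^(2j+1) / (2j+1) = arctan(x).
Only odd powers are nonzero. For x^91 write 91 = 2*45 + 1, giving
(-1)^45 / 91 = -1/91 = -1/91.

-1/91


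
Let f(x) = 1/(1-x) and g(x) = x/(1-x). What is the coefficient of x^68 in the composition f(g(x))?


First simplify the composition: f(g(x)) = 1/(1 - x/(1-x)) = (1-x)/((1-x) - x) = (1-x)/(1-2x).
Now extract the coefficient. Write (1-x)/(1-2x) = 1/(1-2x) - x/(1-2x).
The coefficient of x^n in 1/(1-2x) is 2^n, and in x/(1-2x) is 2^(n-1) (for n >= 1).
So the coefficient of x^68 is 2^68 - 2^67 = 295147905179352825856 - 147573952589676412928 = 147573952589676412928.

147573952589676412928


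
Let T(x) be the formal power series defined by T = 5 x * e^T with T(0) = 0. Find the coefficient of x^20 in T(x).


Apply the Lagrange inversion formula: if T = 5 x * phi(T) with phi(t) = e^t, then
[x^n] T = 5^n * (1/n) [t^(n-1)] phi(t)^n = 5^n * (1/n) [t^(n-1)] e^(n t) = 5^n * (1/n) * n^(n-1) / (n-1)! = 5^n * n^(n-1) / n!.
When c = 1 this is the Cayley count of rooted labeled trees on n vertices, divided by n!.
For n = 20: 5^20 * 20^19 / 20! = 95367431640625 * 5242880000000000000000000/2432902008176640000 = 3051757812500000000000000000000/14849255421.

3051757812500000000000000000000/14849255421


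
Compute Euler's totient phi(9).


phi(n) counts integers in [1, n] coprime to n. Using the multiplicative formula phi(n) = n * prod_{p | n} (1 - 1/p):
9 = 3^2, so
phi(9) = 9 * (1 - 1/3) = 6.

6


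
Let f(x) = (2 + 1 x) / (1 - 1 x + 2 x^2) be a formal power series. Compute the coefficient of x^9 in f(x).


Write f(x) = sum_{k>=0} a_k x^k. Multiplying both sides by 1 - 1 x + 2 x^2 gives
(1 - 1 x + 2 x^2) sum_{k>=0} a_k x^k = 2 + 1 x.
Matching coefficients:
 x^0: a_0 = 2
 x^1: a_1 - 1 a_0 = 1  =>  a_1 = 1*2 + 1 = 3
 x^k (k >= 2): a_k = 1 a_{k-1} - 2 a_{k-2}.
Iterating: a_2 = -1, a_3 = -7, a_4 = -5, a_5 = 9, a_6 = 19, a_7 = 1, a_8 = -37, a_9 = -39.
So the coefficient of x^9 is -39.

-39


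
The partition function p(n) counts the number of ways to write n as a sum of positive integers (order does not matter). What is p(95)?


Using the generating function prod_{k>=1} 1/(1-x^k), we compute p(95).
By dynamic programming over parts 1 through 95:
p(95) = 104651419

104651419


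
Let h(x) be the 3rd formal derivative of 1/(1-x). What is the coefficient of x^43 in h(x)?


Differentiating 3 times: d^3/dx^3 [1/(1-x)] = 3!/(1-x)^4.
The expansion 1/(1-x)^4 = sum_{k>=0} C(k+3, 3) x^k, so the coefficient of x^n in 3!/(1-x)^4 is 3! * C(n+3, 3).
For n = 43: 6 * C(46, 3) = 6 * 15180 = 91080

91080


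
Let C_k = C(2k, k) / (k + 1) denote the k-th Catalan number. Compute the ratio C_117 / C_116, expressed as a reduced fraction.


Using C_k = (2k)! / (k! (k+1)!), the ratio C_{k+1}/C_k simplifies to
C_{k+1}/C_k = [(2k+2)! / ((k+1)! (k+2)!)] * [k! (k+1)! / (2k)!]
 = (2k+2)(2k+1) / ((k+1)(k+2)) = 2(2k+1) / (k+2).
For k = 116: 2(2*116 + 1) / (116 + 2) = 466/118 = 233/59.

233/59


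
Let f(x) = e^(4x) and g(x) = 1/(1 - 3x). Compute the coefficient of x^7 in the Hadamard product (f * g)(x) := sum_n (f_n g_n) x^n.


Expanding: f_k = 4^k/k! (from e^(4x)) and g_k = 3^k (from 1/(1 - 3x)). So the Hadamard coefficient (f * g)_k = 4^k 3^k / k! = (12)^k / k!.
For k = 7: 12^7/7! = 35831808/5040 = 248832/35.

248832/35


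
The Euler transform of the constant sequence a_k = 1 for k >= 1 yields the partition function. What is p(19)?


The Euler transform converts the sequence a_k = 1 into the number of integer partitions.
Using the recurrence or dynamic programming:
p(19) = 490

490


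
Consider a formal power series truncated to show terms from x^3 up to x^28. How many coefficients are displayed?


From x^3 to x^28 inclusive, the count is 28 - 3 + 1 = 26.

26


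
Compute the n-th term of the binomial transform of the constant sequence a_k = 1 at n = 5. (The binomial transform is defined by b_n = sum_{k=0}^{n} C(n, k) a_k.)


With a_k = 1 for all k, b_n = sum_{k=0}^{n} C(n, k) = 2^n by the binomial theorem.
For n = 5: 2^5 = 32.

32


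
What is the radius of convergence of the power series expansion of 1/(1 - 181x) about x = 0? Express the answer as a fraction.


Expanding 1/(1 - 181x) = sum_{k>=0} 181^k x^k, the series converges when |181x| < 1, i.e., |x| < 1/181.
So the radius of convergence is 1/181 = 1/181.

1/181


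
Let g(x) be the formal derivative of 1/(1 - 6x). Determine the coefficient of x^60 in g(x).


Differentiate termwise: d/dx sum_{k>=0} 6^k x^k = sum_{k>=1} k 6^k x^(k-1) = sum_{j>=0} (j+1) 6^(j+1) x^j.
Equivalently, d/dx [1/(1 - 6x)] = 6/(1 - 6x)^2.
For j = 60: 61 * 6^61 = 61 * 293242067884135544935936513642647623193965101056 = 17887766140932268241092127332201505014831871164416.

17887766140932268241092127332201505014831871164416


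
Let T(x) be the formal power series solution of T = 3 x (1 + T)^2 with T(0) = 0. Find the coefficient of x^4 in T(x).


Apply the Lagrange inversion formula: if T = 3 x * phi(T) with phi(t) = (1 + t)^2, then [x^n] T = 3^n * (1/n) [t^(n-1)] phi(t)^n = 3^n * (1/n) [t^(n-1)] (1 + t)^(2n) = 3^n * (1/n) C(2n, n-1).
Using the identity C(2n, n-1) = C(2n, n) * n / (n+1), the unscaled factor equals C(2n, n) / (n+1) = C_n, the n-th Catalan number.
For n = 4: C_4 = C(8, 4) / 5 = 70/5 = 14.
With the 3^4 = 81 factor, the coefficient is 81 * 14 = 1134.

1134


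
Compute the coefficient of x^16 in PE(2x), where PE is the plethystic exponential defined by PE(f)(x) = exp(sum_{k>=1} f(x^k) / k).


With f(x) = 2x, the exponent is sum_{k>=1} 2 x^k / k = 2 * (-ln(1 - x)). Exponentiating:
PE(2x) = exp(-2 ln(1 - x)) = 1/(1 - x)^2.
By the negative binomial expansion, [x^n] 1/(1 - x)^2 = C(n + 1, 1).
For n = 16: C(17, 1) = 17.

17


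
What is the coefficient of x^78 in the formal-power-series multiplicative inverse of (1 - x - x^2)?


Let the inverse be f(x) = sum_{k>=0} a_k x^k. From f(x) * (1 - x - x^2) = 1 and matching coefficients:
 x^0: a_0 = 1.
 x^1: a_1 - a_0 = 0, so a_1 = 1.
 x^k (k >= 2): a_k - a_{k-1} - a_{k-2} = 0, i.e. a_k = a_{k-1} + a_{k-2}.
This is the Fibonacci-type recurrence shifted so that a_0 = a_1 = 1.
Iterating: a_0=1, a_1=1, a_2=2, a_3=3, a_4=5, a_5=8, a_6=13, a_7=21, a_8=34, a_9=55, ...
a_78 = 14472334024676221.

14472334024676221


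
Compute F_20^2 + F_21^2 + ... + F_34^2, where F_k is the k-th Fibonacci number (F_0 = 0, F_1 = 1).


There is a standard identity sum_{k=0}^{N} F_k^2 = F_N * F_{N+1} (proved inductively from the telescoping relation F_k^2 = F_k F_{k+1} - F_{k-1} F_k). Then
sum_{k=20}^{34} F_k^2 = F_34 F_35 - F_19 F_20.
Computing: F_34 = 5702887, F_35 = 9227465, F_19 = 4181, F_20 = 6765.
Sum = 5702887 * 9227465 - 4181 * 6765 = 52623161906990.

52623161906990


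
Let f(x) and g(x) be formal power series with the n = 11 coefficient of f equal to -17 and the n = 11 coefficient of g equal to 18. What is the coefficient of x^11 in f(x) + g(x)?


Addition of formal power series is termwise.
The coefficient of x^11 in f + g = -17 + 18
= 1

1


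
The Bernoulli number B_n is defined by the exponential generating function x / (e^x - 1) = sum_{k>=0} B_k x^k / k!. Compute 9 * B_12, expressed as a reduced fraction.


Bernoulli numbers can also be computed recursively via B_0 = 1 and sum_{j=0}^{m} C(m+1, j) B_j = 0 for m >= 1. Odd-index Bernoulli numbers vanish for k >= 3.
Computing B_12 = -691/2730, so 9 * B_12 = 9 * -691/2730 = -2073/910.

-2073/910


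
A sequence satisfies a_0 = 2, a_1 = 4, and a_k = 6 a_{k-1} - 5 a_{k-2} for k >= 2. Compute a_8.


The characteristic equation is t^2 - 6 t + 5 = 0, with roots r_1 = 5 and r_2 = 1 (so c_1 = r_1 + r_2, c_2 = -r_1 r_2 as required).
One can use the closed form a_n = A r_1^n + B r_2^n, but direct iteration is more reliable:
a_0 = 2, a_1 = 4, a_2 = 14, a_3 = 64, a_4 = 314, a_5 = 1564, a_6 = 7814, a_7 = 39064, a_8 = 195314.
So a_8 = 195314.

195314


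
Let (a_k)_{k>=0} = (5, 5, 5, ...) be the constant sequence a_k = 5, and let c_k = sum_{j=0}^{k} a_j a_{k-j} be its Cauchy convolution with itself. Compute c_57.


Since a_j = 5 for all j >= 0, the convolution sum becomes
c_k = sum_{j=0}^{k} 5 * 5 = 25 * (k + 1).
Equivalently, the generating function of (a_k) is 5/(1 - x) and its square is 25/(1 - x)^2 = sum_{k>=0} 25(k + 1) x^k.
For k = 57: 25 * 58 = 1450.

1450


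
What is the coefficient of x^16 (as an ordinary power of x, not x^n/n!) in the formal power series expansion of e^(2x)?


The exponential series is e^y = sum_{k>=0} y^k / k!. Substituting y = 2x gives
e^(2x) = sum_{k>=0} 2^k x^k / k!.
So the coefficient of x^n is a^n/n! with a = 2, n = 16:
2^16 / 16! = 65536/20922789888000 = 2/638512875

2/638512875


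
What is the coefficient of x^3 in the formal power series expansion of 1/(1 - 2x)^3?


The general identity 1/(1 - c x)^r = sum_{k>=0} c^k C(k + r - 1, r - 1) x^k follows by substituting y = c x into 1/(1 - y)^r = sum_{k>=0} C(k + r - 1, r - 1) y^k.
For c = 2, r = 3, k = 3:
2^3 * C(5, 2) = 8 * 10 = 80.

80


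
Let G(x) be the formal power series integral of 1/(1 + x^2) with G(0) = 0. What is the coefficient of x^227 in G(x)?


1/(1 + x^2) = sum_{j>=0} (-1)^j x^(2j). Integrating termwise with G(0) = 0:
G(x) = sum_{j>=0} (-1)^j x^(2j+1) / (2j+1) = arctan(x).
Only odd powers are nonzero. For x^227 write 227 = 2*113 + 1, giving
(-1)^113 / 227 = -1/227 = -1/227.

-1/227


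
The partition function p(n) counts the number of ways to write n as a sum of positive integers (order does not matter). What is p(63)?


Using the generating function prod_{k>=1} 1/(1-x^k), we compute p(63).
By dynamic programming over parts 1 through 63:
p(63) = 1505499

1505499


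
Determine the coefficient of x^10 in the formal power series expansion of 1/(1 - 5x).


The geometric series identity gives 1/(1 - c x) = sum_{k>=0} c^k x^k, so the coefficient of x^k is c^k.
Here c = 5 and k = 10.
Computing: 5^10 = 9765625

9765625


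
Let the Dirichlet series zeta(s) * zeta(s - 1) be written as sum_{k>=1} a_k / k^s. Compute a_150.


Convolution gives a_k = sum_{d | k} d * 1 = sum_{d | k} d = sigma(k), the sum of positive divisors of k.
For k = 150, the divisors are 1, 2, 3, 5, 6, 10, 15, 25, 30, 50, 75, 150, so
sigma(150) = 1 + 2 + 3 + 5 + 6 + 10 + 15 + 25 + 30 + 50 + 75 + 150 = 372.

372


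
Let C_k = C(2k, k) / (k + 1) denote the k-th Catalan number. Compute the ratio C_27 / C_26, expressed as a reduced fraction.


Using C_k = (2k)! / (k! (k+1)!), the ratio C_{k+1}/C_k simplifies to
C_{k+1}/C_k = [(2k+2)! / ((k+1)! (k+2)!)] * [k! (k+1)! / (2k)!]
 = (2k+2)(2k+1) / ((k+1)(k+2)) = 2(2k+1) / (k+2).
For k = 26: 2(2*26 + 1) / (26 + 2) = 106/28 = 53/14.

53/14


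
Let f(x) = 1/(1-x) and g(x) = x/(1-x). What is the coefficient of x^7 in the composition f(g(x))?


First simplify the composition: f(g(x)) = 1/(1 - x/(1-x)) = (1-x)/((1-x) - x) = (1-x)/(1-2x).
Now extract the coefficient. Write (1-x)/(1-2x) = 1/(1-2x) - x/(1-2x).
The coefficient of x^n in 1/(1-2x) is 2^n, and in x/(1-2x) is 2^(n-1) (for n >= 1).
So the coefficient of x^7 is 2^7 - 2^6 = 128 - 64 = 64.

64


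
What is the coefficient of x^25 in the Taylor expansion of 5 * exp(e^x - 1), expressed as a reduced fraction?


exp(e^x - 1) = sum_{k>=0} Bell_k x^k / k!, where Bell_k is the k-th Bell number.
So the coefficient of x^25 is 5 * Bell_25 / 25!.
Computing: Bell_25 = 4638590332229999353 and 25! = 15511210043330985984000000, giving
5 * 4638590332229999353/15511210043330985984000000 = 356814640940769181/238634000666630553600000.

356814640940769181/238634000666630553600000


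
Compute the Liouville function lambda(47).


The Liouville function is lambda(k) = (-1)^Omega(k), where Omega(k) counts the prime factors of k with multiplicity.
Factoring: 47 = 47, so Omega(47) = 1.
lambda(47) = (-1)^1 = -1.

-1


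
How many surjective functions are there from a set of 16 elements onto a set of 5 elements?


By inclusion-exclusion on which target elements are missed, the number of surjections from an n-set onto a k-set is
surj(n, k) = sum_{j=0}^{k} (-1)^j C(k, j) (k - j)^n.
Equivalently surj(n, k) = k! * S(n, k), where S(n, k) is the Stirling number of the second kind.
For n = 16, k = 5:
S(16, 5) = 1096190550, so
surj = 5! * 1096190550 = 120 * 1096190550 = 131542866000.

131542866000


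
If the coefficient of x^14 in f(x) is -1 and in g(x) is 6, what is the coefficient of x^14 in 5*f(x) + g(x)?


Scalar multiplication scales coefficients: 5 * -1 = -5.
Then add the g coefficient: -5 + 6
= 1

1


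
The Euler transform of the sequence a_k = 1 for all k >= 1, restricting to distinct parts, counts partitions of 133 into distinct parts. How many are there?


Partitions of 133 into distinct parts can be computed via generating function.
Product (1+x)(1+x^2)(1+x^3)...
The coefficient of x^133 = 5802008

5802008


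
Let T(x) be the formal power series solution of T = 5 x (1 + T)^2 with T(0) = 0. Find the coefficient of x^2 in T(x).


Apply the Lagrange inversion formula: if T = 5 x * phi(T) with phi(t) = (1 + t)^2, then [x^n] T = 5^n * (1/n) [t^(n-1)] phi(t)^n = 5^n * (1/n) [t^(n-1)] (1 + t)^(2n) = 5^n * (1/n) C(2n, n-1).
Using the identity C(2n, n-1) = C(2n, n) * n / (n+1), the unscaled factor equals C(2n, n) / (n+1) = C_n, the n-th Catalan number.
For n = 2: C_2 = C(4, 2) / 3 = 6/3 = 2.
With the 5^2 = 25 factor, the coefficient is 25 * 2 = 50.

50


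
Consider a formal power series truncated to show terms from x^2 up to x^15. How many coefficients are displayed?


From x^2 to x^15 inclusive, the count is 15 - 2 + 1 = 14.

14


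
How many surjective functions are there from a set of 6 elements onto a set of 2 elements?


By inclusion-exclusion on which target elements are missed, the number of surjections from an n-set onto a k-set is
surj(n, k) = sum_{j=0}^{k} (-1)^j C(k, j) (k - j)^n.
Equivalently surj(n, k) = k! * S(n, k), where S(n, k) is the Stirling number of the second kind.
For n = 6, k = 2:
S(6, 2) = 31, so
surj = 2! * 31 = 2 * 31 = 62.

62


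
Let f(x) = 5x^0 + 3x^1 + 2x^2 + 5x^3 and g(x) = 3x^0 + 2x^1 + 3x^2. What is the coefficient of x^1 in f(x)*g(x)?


Cauchy product at x^1:
5*2 + 3*3
= 19

19


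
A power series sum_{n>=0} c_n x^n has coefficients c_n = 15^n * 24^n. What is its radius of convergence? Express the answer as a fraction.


By the root test (Cauchy-Hadamard), the radius is R = 1 / limsup_n |c_n|^(1/n).
Here |c_n|^(1/n) = (15^n * 24^n)^(1/n) = 15 * 24 = 360 for all n.
So R = 1/360 = 1/360.

1/360


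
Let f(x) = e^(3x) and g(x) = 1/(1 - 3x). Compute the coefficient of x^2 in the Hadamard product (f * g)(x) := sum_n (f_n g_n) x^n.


Expanding: f_k = 3^k/k! (from e^(3x)) and g_k = 3^k (from 1/(1 - 3x)). So the Hadamard coefficient (f * g)_k = 3^k 3^k / k! = (9)^k / k!.
For k = 2: 9^2/2! = 81/2 = 81/2.

81/2


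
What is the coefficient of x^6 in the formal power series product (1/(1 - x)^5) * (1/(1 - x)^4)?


Combine the factors: (1/(1 - x)^5) * (1/(1 - x)^4) = 1/(1 - x)^9.
Then use 1/(1 - x)^r = sum_{k>=0} C(k + r - 1, r - 1) x^k with r = 9 and k = 6:
C(14, 8) = 3003.

3003


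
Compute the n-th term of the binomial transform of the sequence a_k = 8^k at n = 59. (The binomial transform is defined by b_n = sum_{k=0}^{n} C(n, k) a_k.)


With a_k = 8^k, b_n = sum_{k=0}^{n} C(n, k) 8^k = (1 + 8)^n by the binomial theorem.
For n = 59: (1 + 8)^59 = 9^59 = 199667811101603467823686647723289448859052847504205678489.

199667811101603467823686647723289448859052847504205678489


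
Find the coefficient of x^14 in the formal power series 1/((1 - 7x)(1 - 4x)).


By partial fractions or Cauchy convolution:
The coefficient equals sum_{k=0}^{14} 7^k * 4^(14-k).
= 1582162589373

1582162589373


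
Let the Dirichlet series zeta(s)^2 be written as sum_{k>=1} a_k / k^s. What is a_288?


The Dirichlet convolution of the constant function 1 with itself gives (1 * 1)(k) = sum_{d | k} 1 = d(k), the number of positive divisors of k.
Since zeta(s) = sum_{k>=1} 1/k^s, we have zeta(s)^2 = sum_{k>=1} d(k)/k^s, so a_k = d(k).
For k = 288: the divisors are 1, 2, 3, 4, 6, 8, 9, 12, 16, 18, 24, 32, 36, 48, 72, 96, 144, 288.
Count = 18.

18


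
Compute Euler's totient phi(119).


phi(n) counts integers in [1, n] coprime to n. Using the multiplicative formula phi(n) = n * prod_{p | n} (1 - 1/p):
119 = 7 * 17, so
phi(119) = 119 * (1 - 1/7) * (1 - 1/17) = 96.

96


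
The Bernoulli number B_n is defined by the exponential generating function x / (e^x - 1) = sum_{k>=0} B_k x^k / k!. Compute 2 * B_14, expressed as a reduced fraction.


Bernoulli numbers can also be computed recursively via B_0 = 1 and sum_{j=0}^{m} C(m+1, j) B_j = 0 for m >= 1. Odd-index Bernoulli numbers vanish for k >= 3.
Computing B_14 = 7/6, so 2 * B_14 = 2 * 7/6 = 7/3.

7/3


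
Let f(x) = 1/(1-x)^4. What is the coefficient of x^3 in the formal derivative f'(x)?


Differentiate: d/dx [ 1/(1-x)^r ] = r / (1-x)^(r+1).
Here r = 4, so f'(x) = 4 / (1-x)^5.
The expansion of 1/(1-x)^(r+1) has coefficient of x^n equal to C(n+r, r).
So the coefficient of x^3 in f'(x) is
4 * C(7, 4) = 4 * 35 = 140

140


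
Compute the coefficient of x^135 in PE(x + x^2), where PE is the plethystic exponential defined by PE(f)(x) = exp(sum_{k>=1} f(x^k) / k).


With f(x) = x + x^2, the exponent is sum_{k>=1} (x^k + x^(2k)) / k = -ln(1 - x) - ln(1 - x^2). Exponentiating:
PE(x + x^2) = 1 / ((1 - x)(1 - x^2)).
This is the generating function for partitions of n into parts of size 1 or 2. The number of 2's can be any j in 0..67, and the rest are 1's, so
[x^135] = floor(135/2) + 1 = 68.

68


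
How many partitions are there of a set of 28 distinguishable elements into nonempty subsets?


Bell_28 can be computed from the Bell triangle or from Dobinski's identity Bell_n = (1/e) * sum_{k>=0} k^n / k!.
Computing Bell_28 = 6160539404599934652455.

6160539404599934652455


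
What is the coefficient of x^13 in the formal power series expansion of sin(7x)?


The Maclaurin series is sin(t) = sum_{k>=0} (-1)^k t^(2k+1) / (2k+1)!, so substituting t = 7x, only odd powers of x are nonzero, with coefficient of x^(2k+1) equal to (-1)^k 7^(2k+1) / (2k+1)!.
Write 13 = 2*6 + 1, giving the coefficient (-1)^6 * 7^13 / 13! = 96889010407/6227020800 = 13841287201/889574400.

13841287201/889574400


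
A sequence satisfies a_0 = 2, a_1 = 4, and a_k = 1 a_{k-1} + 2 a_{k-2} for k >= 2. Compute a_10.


The characteristic equation is t^2 - 1 t - 2 = 0, with roots r_1 = 2 and r_2 = -1 (so c_1 = r_1 + r_2, c_2 = -r_1 r_2 as required).
One can use the closed form a_n = A r_1^n + B r_2^n, but direct iteration is more reliable:
a_0 = 2, a_1 = 4, a_2 = 8, a_3 = 16, a_4 = 32, a_5 = 64, a_6 = 128, a_7 = 256, a_8 = 512, a_9 = 1024, a_10 = 2048.
So a_10 = 2048.

2048


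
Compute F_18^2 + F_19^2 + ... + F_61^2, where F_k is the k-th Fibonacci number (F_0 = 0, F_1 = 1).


There is a standard identity sum_{k=0}^{N} F_k^2 = F_N * F_{N+1} (proved inductively from the telescoping relation F_k^2 = F_k F_{k+1} - F_{k-1} F_k). Then
sum_{k=18}^{61} F_k^2 = F_61 F_62 - F_17 F_18.
Computing: F_61 = 2504730781961, F_62 = 4052739537881, F_17 = 1597, F_18 = 2584.
Sum = 2504730781961 * 4052739537881 - 1597 * 2584 = 10151021471800938906837993.

10151021471800938906837993


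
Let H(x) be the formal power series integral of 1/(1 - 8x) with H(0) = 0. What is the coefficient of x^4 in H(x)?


1/(1 - 8x) = sum_{k>=0} 8^k x^k. Integrating termwise with H(0) = 0:
H(x) = sum_{k>=0} 8^k x^(k+1) / (k+1) = sum_{m>=1} 8^(m-1) x^m / m.
For m = 4: 8^3/4 = 512/4 = 128.

128


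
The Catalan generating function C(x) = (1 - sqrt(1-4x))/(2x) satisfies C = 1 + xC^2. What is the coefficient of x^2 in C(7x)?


Substituting x -> 7x scales the n-th coefficient by 7^n, so [x^2] C(7x) = 7^2 * C_2.
C_2 = C(2*2, 2)/(3) = 6/3 = 2.
So 7^2 * 2 = 49 * 2 = 98.

98


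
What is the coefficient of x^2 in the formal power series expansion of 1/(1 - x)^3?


The negative binomial / multiset identity is
1/(1 - x)^r = sum_{k>=0} C(k + r - 1, r - 1) x^k.
Here r = 3 and k = 2, so the coefficient is
C(2 + 2, 2) = C(4, 2)
= 6

6


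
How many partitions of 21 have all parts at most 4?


Using the generating function (1-x)^(-1)(1-x^2)^(-1)...(1-x^4)^(-1),
the coefficient of x^21 counts these restricted partitions.
Result = 120

120


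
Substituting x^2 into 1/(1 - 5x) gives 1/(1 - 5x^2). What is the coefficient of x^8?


The coefficient of x^(2m) in 1/(1 - 5x^2) is 5^m.
With n = 8 = 2*4, the coefficient is 5^4 = 625.

625


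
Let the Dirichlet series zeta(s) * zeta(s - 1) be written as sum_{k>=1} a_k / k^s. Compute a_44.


Convolution gives a_k = sum_{d | k} d * 1 = sum_{d | k} d = sigma(k), the sum of positive divisors of k.
For k = 44, the divisors are 1, 2, 4, 11, 22, 44, so
sigma(44) = 1 + 2 + 4 + 11 + 22 + 44 = 84.

84


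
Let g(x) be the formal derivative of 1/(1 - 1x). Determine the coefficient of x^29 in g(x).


Differentiate termwise: d/dx sum_{k>=0} 1^k x^k = sum_{k>=1} k 1^k x^(k-1) = sum_{j>=0} (j+1) 1^(j+1) x^j.
Equivalently, d/dx [1/(1 - 1x)] = 1/(1 - 1x)^2.
For j = 29: 30 * 1^30 = 30 * 1 = 30.

30


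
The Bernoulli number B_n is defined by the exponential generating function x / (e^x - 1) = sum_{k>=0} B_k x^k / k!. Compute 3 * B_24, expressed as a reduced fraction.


Bernoulli numbers can also be computed recursively via B_0 = 1 and sum_{j=0}^{m} C(m+1, j) B_j = 0 for m >= 1. Odd-index Bernoulli numbers vanish for k >= 3.
Computing B_24 = -236364091/2730, so 3 * B_24 = 3 * -236364091/2730 = -236364091/910.

-236364091/910
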